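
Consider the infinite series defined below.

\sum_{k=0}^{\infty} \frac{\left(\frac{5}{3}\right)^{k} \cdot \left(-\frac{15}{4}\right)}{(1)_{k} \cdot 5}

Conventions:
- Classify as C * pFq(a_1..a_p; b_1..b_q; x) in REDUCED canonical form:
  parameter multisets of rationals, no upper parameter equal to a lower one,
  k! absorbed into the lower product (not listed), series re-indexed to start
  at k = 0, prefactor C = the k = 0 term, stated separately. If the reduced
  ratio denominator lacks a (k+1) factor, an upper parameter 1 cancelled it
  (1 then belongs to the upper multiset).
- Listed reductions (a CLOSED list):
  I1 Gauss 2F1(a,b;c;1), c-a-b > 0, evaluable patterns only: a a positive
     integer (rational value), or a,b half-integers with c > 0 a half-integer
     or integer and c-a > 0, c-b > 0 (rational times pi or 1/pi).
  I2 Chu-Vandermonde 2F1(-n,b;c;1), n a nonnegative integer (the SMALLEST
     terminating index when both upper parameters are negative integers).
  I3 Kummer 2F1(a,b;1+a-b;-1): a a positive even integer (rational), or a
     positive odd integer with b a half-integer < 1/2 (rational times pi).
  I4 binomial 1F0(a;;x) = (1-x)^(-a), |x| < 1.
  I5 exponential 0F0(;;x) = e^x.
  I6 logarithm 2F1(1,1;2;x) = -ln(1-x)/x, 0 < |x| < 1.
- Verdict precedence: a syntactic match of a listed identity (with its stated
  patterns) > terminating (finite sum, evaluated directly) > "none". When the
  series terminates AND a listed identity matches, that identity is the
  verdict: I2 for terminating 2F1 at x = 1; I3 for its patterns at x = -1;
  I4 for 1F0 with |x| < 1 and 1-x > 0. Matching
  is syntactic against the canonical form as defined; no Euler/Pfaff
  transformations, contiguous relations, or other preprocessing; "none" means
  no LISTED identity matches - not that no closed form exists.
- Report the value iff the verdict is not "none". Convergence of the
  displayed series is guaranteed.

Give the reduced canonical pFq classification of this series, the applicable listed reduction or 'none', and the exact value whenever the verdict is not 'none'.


Reduced: x = \frac{5}{3}, 0F0, upper = {-}, lower = {-}, C = -\frac{3}{4}. Verdict (x = \frac{5}{3}): exponential (I5) applies (the 0F0 exponential series at x = \frac{5}{3}). Sum: \left(-\frac{3}{4}\right) \cdot e^{\frac{5}{3}}.

First insight: t_0 = -\frac{3}{4} here, and (1)_k (C = -3/4, x = 5/3) is k! itself.
Adjacent-term ratio: r(k) = \frac{5}{3} * 1 / [(k+1)] - rational; roots negated = parameters, x = \frac{5}{3}, C = -\frac{3}{4}.


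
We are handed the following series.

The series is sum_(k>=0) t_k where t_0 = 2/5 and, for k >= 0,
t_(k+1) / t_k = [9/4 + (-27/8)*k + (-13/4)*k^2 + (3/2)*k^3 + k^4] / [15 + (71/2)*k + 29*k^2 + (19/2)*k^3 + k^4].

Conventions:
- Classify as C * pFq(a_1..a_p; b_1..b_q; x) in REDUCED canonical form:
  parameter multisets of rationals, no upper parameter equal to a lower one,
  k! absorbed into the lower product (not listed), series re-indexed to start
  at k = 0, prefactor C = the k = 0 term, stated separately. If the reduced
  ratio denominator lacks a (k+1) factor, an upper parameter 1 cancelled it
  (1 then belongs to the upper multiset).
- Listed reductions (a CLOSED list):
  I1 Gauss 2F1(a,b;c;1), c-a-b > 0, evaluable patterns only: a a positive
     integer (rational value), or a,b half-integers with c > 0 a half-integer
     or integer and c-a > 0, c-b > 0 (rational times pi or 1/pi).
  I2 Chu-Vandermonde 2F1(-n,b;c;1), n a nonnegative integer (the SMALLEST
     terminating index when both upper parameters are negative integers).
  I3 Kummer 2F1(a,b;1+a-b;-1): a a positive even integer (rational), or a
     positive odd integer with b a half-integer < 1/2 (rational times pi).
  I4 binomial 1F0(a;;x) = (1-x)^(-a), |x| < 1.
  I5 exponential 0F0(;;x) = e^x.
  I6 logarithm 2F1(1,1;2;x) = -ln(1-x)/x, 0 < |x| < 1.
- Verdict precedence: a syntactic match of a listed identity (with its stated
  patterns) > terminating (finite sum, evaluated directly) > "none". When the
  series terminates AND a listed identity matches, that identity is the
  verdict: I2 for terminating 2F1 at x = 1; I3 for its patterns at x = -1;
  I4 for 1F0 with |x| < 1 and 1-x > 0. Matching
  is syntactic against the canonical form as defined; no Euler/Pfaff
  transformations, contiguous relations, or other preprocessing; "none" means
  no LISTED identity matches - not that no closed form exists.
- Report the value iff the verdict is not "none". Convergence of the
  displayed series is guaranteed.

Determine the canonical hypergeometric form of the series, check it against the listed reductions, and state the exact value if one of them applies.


This is 2/5 * 2F1(-3/2, -1/2; 5; 1) in reduced canonical form. Verdict: the half-integer Gauss pattern (I1) fires (x = 1; upper {-3/2, -1/2} half-integers, c = 5 in the evaluable pattern). Exact value: (524288/363825) / pi.

Key step: t_0 = 2/5 here, and factor the ratio over Q (prefactor 2/5): negated roots = parameters.
Step ratio: r(k) = 1 * (k-3/2) (k-1/2) / [(k+5) (k+1)] - rational in k. x = 1; t_0 = 2/5; negate the roots.


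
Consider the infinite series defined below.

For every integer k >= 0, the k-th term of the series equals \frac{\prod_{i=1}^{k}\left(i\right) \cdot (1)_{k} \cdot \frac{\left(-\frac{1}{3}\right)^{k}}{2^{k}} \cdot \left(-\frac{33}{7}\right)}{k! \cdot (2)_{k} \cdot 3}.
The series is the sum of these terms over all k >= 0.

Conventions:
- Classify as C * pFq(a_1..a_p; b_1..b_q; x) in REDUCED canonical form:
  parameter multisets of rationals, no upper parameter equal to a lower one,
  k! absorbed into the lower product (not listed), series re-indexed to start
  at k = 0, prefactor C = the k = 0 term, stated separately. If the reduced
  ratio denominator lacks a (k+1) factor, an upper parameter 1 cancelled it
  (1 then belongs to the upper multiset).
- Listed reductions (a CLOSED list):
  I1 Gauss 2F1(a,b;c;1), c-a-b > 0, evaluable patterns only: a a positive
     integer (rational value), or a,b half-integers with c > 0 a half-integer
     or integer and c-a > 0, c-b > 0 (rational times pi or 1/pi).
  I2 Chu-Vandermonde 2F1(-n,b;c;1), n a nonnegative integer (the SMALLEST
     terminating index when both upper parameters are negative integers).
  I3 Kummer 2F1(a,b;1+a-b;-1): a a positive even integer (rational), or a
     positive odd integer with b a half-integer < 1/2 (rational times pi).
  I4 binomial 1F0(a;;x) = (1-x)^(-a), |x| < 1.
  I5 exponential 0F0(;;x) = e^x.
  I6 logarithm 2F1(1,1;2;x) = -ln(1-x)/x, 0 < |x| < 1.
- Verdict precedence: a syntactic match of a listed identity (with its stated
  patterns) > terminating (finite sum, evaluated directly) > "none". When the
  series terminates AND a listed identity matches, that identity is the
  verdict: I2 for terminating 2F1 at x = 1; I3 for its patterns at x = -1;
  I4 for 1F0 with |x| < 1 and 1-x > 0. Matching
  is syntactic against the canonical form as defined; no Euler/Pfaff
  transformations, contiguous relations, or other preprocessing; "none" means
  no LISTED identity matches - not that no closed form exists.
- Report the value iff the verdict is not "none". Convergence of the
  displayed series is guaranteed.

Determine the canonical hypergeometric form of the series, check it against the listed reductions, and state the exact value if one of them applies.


Reduced: x = -\frac{1}{6}, 2F1, upper = {1, 1}, lower = {2}, C = -\frac{11}{7}. Verdict: this is the logarithmic series (I6) (the logarithm: parameters (1,1;2), x = -\frac{1}{6}). Hence: \left(-\frac{66}{7}\right) \cdot \ln\left(\frac{7}{6}\right).

Structural cue: from the first term -\frac{11}{7}: the constant factors (C = -11/7, x = -1/6) combine into one prefactor.
Adjacent-term ratio: r(k) = -\frac{1}{6} * (k+1) (k+1) / [(k+2) (k+1)] - poly over poly, x = -\frac{1}{6} from leading terms; C = -\frac{11}{7} at k = 0.


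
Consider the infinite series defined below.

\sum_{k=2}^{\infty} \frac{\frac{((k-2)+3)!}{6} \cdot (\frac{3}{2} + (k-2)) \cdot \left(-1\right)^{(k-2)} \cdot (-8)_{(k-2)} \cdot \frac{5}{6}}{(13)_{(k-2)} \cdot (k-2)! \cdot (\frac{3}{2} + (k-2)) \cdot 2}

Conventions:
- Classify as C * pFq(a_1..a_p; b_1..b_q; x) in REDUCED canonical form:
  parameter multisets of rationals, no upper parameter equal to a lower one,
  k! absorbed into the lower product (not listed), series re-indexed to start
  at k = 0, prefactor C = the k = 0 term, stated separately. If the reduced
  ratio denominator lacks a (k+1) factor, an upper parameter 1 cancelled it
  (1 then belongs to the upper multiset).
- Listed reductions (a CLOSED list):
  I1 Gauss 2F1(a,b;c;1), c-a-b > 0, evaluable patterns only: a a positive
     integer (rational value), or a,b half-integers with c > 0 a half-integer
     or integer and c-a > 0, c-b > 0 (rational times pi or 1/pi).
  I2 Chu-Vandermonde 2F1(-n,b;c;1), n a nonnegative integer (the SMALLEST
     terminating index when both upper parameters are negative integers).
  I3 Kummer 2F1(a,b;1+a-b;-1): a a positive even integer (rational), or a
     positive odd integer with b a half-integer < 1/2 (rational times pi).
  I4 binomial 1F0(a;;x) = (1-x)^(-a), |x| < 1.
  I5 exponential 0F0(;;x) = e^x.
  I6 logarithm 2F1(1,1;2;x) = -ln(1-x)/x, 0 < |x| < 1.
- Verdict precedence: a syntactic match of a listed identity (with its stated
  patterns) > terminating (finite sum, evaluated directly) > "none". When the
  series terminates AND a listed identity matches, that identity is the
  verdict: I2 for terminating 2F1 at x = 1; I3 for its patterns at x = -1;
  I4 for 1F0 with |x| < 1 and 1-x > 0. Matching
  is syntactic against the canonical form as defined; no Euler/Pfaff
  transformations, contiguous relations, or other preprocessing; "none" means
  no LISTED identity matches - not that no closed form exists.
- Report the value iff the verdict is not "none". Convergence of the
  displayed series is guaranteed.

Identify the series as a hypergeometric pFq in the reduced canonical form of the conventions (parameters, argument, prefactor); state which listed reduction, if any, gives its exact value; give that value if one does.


Reduced: x = -1, 2F1, upper = {-8, 4}, lower = {13}, C = \frac{5}{12}. Verdict at x = -1: Kummer (I3) matches (x = -1; c = 13 equals 1+a-b for upper {-8, 4}: listed pattern). Exact value: \frac{55}{12}.

Key observation: t_0 = \frac{5}{12} here, and k + 3/2 divides numerator and denominator alike; C = 5/12, x = -1 after cancelling.
Consecutive-term ratio: r(k) = -1 * (k-8) (k+4) / [(k+13) (k+1)] - rational in k, leading ratio -1; with t_0 = \frac{5}{12}, classification follows.


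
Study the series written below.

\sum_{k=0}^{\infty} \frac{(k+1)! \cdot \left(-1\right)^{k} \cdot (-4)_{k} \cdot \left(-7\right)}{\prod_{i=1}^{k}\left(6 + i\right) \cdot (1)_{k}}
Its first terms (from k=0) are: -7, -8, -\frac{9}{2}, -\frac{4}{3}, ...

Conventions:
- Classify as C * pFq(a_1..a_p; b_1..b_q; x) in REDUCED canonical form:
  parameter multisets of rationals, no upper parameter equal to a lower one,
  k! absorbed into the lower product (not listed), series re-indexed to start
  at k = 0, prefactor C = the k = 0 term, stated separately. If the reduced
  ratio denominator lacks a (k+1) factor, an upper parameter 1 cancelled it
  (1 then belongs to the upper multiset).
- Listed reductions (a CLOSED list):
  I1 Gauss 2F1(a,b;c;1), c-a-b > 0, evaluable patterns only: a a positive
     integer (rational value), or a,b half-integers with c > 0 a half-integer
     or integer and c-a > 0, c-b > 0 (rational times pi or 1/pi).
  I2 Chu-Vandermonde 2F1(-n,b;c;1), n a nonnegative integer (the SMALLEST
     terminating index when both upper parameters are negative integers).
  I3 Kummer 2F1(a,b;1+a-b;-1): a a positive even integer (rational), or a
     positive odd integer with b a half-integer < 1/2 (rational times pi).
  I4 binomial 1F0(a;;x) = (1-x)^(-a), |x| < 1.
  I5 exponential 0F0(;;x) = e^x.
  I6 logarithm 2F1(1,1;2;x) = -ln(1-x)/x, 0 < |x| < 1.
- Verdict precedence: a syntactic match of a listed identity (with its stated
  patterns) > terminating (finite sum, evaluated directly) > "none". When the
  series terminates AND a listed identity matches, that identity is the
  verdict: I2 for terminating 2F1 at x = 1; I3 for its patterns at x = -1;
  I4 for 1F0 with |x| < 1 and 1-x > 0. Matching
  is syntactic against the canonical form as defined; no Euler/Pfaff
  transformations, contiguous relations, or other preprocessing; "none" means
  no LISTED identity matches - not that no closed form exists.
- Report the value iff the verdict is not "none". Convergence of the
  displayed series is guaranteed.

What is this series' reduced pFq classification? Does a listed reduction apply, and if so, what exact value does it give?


At argument -1: a 2F1 with upper {-4, 2}, lower {7}, scaled by C = -7. Verdict: Kummer (I3) applies (x = -1; c = 7 equals 1+a-b for upper {-4, 2}: listed pattern). Exact value: -21.

The tell: with t_0 = -7, (1)_k (C = -7, x = -1) is k! itself.
Consecutive-term ratio: r(k) = -1 * (k-4) (k+2) / [(k+7) (k+1)] - rational in k. x = -1; t_0 = -7; negate the roots.


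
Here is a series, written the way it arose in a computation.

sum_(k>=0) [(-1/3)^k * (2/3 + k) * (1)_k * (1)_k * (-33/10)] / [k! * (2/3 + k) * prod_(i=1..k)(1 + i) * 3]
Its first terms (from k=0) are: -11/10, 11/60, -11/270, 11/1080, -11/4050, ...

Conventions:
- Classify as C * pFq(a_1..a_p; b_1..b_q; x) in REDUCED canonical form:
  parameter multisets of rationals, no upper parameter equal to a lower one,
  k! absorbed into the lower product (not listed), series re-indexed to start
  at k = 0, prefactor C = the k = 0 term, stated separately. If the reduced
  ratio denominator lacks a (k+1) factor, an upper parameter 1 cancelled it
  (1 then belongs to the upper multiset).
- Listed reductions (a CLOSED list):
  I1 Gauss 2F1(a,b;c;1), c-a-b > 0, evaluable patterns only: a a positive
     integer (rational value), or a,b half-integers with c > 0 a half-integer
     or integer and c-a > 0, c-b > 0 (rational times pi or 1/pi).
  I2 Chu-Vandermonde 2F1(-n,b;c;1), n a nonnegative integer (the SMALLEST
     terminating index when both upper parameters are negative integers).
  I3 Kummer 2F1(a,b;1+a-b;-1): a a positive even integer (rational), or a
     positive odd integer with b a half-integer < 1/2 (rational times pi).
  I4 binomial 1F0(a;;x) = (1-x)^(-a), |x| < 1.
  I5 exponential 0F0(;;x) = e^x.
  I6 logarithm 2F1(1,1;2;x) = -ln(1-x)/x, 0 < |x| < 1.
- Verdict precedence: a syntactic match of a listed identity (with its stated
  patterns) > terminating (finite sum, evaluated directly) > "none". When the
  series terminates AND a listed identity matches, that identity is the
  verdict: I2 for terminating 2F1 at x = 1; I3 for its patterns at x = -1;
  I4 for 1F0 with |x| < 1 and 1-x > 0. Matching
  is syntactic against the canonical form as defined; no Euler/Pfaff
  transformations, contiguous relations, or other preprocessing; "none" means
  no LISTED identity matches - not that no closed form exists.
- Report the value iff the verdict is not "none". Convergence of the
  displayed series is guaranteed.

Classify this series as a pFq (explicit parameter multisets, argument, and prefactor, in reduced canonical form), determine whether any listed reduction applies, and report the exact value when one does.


The series (x = -1/3) is 2F1: upper {1, 1}, lower {2}, prefactor -11/10. Verdict: logarithm (I6) fires (the logarithm: parameters (1,1;2), x = -1/3). Sum: (-33/10) * ln(4/3).

The tell: from the first term -11/10: k + 2/3 divides numerator and denominator alike; C = -11/10 after cancelling.
Step ratio: r(k) = (-1/3) * (k+1) (k+1) / [(k+2) (k+1)] - rational; roots negated = parameters, x = (-1/3), C = -11/10.


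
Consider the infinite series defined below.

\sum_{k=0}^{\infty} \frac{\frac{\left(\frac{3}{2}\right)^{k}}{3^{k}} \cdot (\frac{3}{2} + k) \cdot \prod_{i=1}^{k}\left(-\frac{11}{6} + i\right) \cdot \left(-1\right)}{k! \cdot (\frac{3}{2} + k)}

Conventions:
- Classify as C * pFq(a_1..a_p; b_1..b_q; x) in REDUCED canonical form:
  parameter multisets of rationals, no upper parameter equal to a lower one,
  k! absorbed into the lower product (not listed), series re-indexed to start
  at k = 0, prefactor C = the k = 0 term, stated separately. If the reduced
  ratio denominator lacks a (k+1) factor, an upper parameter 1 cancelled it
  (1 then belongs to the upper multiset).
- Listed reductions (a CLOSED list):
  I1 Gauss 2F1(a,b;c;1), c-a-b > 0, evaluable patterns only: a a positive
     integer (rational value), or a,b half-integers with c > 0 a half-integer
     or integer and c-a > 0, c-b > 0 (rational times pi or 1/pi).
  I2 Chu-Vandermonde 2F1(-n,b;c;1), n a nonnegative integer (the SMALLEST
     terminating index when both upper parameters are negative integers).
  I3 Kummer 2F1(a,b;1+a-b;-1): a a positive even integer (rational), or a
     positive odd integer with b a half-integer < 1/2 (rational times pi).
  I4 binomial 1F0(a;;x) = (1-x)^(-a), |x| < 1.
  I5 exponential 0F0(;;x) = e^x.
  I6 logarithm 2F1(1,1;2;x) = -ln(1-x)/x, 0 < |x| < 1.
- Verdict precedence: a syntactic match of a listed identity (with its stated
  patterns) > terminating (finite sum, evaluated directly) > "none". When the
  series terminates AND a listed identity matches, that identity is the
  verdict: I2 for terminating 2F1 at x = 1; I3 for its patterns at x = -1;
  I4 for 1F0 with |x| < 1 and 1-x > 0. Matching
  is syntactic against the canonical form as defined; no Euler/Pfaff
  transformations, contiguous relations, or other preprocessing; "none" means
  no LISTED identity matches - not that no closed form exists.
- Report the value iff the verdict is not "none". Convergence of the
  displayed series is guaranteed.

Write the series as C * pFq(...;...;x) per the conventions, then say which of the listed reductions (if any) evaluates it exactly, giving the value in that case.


Classification (C = -1): 1F0 with upper {-\frac{5}{6}}, lower {-}, argument x = \frac{1}{2}. Verdict: this is the binomial series (I4) (the 1F0 binomial series: exponent 5/6, x = \frac{1}{2}). Hence: \left(-1\right) \cdot \left(\frac{1}{2}\right)^{\frac{5}{6}}.

Key observation: x = \frac{1}{2} and the running product (prefactor -1) telescopes to a rising factorial.
Adjacent-term ratio: r(k) = \frac{1}{2} * (k-\frac{5}{6}) / [(k+1)] - poly over poly, x = \frac{1}{2} from leading terms; C = -1 at k = 0.


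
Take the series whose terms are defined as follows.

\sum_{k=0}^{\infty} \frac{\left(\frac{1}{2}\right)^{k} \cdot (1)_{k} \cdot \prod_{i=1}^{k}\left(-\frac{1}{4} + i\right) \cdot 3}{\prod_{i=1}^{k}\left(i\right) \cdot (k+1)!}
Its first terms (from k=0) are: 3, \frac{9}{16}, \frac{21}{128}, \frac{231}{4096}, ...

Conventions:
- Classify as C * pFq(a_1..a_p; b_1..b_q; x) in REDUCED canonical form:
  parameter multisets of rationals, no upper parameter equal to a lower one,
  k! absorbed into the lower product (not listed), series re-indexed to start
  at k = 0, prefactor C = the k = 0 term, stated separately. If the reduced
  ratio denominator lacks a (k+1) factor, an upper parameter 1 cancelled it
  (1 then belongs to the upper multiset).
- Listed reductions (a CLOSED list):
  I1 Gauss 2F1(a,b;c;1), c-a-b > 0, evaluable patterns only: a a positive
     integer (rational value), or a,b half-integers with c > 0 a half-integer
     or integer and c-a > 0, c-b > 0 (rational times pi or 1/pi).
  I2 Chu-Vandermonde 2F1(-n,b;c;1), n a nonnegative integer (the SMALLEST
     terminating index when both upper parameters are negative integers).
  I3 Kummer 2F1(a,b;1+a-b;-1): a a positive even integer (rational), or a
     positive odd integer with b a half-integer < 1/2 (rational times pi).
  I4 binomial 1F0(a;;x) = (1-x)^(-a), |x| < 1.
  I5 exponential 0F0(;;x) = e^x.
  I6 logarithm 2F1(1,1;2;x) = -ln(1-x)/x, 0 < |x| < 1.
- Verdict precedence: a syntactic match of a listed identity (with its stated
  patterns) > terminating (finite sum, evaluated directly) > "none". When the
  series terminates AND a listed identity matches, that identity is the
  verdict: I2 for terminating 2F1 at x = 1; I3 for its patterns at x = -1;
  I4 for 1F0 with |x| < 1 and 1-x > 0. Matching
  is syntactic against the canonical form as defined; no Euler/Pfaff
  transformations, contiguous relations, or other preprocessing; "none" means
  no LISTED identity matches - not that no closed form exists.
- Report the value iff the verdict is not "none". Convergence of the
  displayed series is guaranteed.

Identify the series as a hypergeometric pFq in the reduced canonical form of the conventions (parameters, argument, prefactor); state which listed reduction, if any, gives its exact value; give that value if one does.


Key step: t_0 = 3 here, and the denominator's factorial ratio (C = 3) is a lower Pochhammer.
Consecutive-term ratio: r(k) = \frac{1}{2} * (k+\frac{3}{4}) (k+1) / [(k+2) (k+1)] - poly over poly, x = \frac{1}{2} from leading terms; C = 3 at k = 0.

Canonical form: C = 3 times 2F1 with upper {\frac{3}{4}, 1}, lower {2}, x = \frac{1}{2}. Verdict: none. A 2F1 with upper {\frac{3}{4}, 1} fits none of I1-I6 at x = \frac{1}{2}; the sum runs forever.


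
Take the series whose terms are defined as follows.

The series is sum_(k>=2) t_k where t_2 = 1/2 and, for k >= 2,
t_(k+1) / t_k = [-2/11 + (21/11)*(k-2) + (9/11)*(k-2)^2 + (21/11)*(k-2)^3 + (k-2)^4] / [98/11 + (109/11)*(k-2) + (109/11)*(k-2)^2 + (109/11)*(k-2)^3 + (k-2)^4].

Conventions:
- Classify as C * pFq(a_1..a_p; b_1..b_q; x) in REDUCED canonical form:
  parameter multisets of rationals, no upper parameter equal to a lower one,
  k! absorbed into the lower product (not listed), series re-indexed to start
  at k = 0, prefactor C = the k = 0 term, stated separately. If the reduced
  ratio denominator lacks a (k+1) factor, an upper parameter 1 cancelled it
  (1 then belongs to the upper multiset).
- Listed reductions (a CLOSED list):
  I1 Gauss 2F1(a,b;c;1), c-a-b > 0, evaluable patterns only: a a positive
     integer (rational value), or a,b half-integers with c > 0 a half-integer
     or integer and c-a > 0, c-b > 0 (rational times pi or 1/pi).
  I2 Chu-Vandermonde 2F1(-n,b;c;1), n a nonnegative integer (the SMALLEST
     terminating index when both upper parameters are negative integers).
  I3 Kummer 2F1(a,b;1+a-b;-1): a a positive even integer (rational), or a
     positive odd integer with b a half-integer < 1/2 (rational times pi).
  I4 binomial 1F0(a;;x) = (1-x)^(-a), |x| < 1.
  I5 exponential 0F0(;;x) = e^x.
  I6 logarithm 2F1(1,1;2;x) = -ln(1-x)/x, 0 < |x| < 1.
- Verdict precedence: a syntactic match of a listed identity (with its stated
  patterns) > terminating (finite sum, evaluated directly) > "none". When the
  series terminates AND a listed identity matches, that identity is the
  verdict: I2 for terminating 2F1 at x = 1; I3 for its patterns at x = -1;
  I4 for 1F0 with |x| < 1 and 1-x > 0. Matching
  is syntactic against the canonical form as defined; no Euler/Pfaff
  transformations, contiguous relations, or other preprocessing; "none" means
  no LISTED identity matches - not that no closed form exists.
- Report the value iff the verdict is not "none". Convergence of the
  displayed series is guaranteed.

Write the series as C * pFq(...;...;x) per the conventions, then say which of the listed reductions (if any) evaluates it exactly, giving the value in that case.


Canonical form: C = 1/2 times 2F1 with upper {-1/11, 2}, lower {98/11}, x = 1. Verdict: this is the Gauss summation I1 (x = 1: the Gamma ratio telescopes since c-a-b = 7 > 0 and a = 2 in Z>0). Sum: 1653/3388.

Key observation: x = 1 and the expanded ratio factors over Q; C = 1/2, x = 1, roots give parameters.
Adjacent-term ratio: r(k) = 1 * (k-1/11) (k+2) / [(k+98/11) (k+1)] - rational in k. x = 1; t_0 = 1/2; negate the roots.


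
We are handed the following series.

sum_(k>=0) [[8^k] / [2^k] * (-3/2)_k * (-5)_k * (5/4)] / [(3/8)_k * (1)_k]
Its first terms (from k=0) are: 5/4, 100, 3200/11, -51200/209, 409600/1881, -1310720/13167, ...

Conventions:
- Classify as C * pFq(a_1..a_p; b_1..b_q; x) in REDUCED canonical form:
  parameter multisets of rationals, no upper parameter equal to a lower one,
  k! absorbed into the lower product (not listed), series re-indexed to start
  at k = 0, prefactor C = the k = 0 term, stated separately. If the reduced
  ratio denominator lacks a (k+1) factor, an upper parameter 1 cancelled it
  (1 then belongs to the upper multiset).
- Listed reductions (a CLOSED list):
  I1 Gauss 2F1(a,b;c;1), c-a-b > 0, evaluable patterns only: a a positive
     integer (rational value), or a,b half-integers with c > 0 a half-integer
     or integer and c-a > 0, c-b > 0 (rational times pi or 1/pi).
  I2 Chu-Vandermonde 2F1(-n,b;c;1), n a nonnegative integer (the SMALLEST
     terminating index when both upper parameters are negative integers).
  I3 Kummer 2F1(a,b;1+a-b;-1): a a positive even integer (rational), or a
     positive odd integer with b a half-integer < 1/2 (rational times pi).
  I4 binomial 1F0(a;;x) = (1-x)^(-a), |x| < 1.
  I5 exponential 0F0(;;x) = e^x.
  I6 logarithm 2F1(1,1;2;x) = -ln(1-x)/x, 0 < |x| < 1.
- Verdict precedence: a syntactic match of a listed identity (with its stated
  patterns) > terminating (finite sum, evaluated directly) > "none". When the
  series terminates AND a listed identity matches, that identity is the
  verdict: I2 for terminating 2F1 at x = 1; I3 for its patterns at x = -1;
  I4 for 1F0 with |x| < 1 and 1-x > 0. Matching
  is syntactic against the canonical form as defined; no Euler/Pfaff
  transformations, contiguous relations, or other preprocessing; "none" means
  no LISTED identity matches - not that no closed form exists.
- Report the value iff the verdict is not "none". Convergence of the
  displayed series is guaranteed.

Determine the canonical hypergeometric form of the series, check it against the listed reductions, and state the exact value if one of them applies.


The series (x = 4) is 2F1: upper {-5, -3/2}, lower {3/8}, prefactor 5/4. Verdict: terminating - upper -5 stops the sum at k = 5; the 6 terms are added exactly. Value: 1270705/4788.

Key step: t_0 = 5/4 here, and (1)_k (prefactor 5/4) is k! itself.
Step ratio: r(k) = 4 * (k-5) (k-3/2) / [(k+3/8) (k+1)] - rational; roots negated = parameters, x = 4, C = 5/4.


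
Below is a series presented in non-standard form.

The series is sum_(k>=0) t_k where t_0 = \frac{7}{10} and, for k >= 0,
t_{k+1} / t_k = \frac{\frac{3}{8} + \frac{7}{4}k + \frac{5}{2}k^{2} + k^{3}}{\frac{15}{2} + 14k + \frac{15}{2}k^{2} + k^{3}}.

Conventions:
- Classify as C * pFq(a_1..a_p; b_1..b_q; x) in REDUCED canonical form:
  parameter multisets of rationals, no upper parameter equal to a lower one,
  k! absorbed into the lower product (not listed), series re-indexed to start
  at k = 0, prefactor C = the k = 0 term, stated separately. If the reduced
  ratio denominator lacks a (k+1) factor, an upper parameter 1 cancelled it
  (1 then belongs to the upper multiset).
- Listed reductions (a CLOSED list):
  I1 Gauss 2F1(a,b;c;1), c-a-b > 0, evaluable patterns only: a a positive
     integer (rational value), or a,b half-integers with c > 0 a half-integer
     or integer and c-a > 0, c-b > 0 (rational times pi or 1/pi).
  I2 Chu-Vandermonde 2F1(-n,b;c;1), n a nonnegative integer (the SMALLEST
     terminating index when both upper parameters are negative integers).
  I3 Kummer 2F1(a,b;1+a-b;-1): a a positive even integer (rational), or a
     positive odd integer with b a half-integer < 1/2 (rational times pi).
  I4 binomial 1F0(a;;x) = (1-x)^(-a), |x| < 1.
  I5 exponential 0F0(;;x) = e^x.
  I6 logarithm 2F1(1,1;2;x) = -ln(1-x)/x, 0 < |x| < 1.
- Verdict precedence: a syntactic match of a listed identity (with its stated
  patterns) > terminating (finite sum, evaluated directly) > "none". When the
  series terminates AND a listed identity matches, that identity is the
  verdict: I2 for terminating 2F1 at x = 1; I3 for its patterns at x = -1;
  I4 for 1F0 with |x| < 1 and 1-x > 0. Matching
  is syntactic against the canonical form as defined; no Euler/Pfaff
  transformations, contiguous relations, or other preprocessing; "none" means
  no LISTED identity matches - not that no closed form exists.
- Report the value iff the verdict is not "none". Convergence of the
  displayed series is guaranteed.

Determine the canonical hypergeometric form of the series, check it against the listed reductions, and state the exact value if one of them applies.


x = 1 here; the reduced form reads 2F1, upper {\frac{1}{2}, \frac{1}{2}}, lower {5}, C = \frac{7}{10}. Verdict: this is Gauss's theorem I1 (half-integer case) (x = 1; upper {\frac{1}{2}, \frac{1}{2}} half-integers, c = 5 in the evaluable pattern). Hence: \frac{2048}{875} / \pi.

First insight: x = 1 and the expanded ratio factors over Q; C = 7/10, roots give parameters.
Adjacent-term ratio: r(k) = 1 * (k+\frac{1}{2}) (k+\frac{1}{2}) / [(k+5) (k+1)] ; factor over Q: parameters, x = 1, and C = \frac{7}{10}.


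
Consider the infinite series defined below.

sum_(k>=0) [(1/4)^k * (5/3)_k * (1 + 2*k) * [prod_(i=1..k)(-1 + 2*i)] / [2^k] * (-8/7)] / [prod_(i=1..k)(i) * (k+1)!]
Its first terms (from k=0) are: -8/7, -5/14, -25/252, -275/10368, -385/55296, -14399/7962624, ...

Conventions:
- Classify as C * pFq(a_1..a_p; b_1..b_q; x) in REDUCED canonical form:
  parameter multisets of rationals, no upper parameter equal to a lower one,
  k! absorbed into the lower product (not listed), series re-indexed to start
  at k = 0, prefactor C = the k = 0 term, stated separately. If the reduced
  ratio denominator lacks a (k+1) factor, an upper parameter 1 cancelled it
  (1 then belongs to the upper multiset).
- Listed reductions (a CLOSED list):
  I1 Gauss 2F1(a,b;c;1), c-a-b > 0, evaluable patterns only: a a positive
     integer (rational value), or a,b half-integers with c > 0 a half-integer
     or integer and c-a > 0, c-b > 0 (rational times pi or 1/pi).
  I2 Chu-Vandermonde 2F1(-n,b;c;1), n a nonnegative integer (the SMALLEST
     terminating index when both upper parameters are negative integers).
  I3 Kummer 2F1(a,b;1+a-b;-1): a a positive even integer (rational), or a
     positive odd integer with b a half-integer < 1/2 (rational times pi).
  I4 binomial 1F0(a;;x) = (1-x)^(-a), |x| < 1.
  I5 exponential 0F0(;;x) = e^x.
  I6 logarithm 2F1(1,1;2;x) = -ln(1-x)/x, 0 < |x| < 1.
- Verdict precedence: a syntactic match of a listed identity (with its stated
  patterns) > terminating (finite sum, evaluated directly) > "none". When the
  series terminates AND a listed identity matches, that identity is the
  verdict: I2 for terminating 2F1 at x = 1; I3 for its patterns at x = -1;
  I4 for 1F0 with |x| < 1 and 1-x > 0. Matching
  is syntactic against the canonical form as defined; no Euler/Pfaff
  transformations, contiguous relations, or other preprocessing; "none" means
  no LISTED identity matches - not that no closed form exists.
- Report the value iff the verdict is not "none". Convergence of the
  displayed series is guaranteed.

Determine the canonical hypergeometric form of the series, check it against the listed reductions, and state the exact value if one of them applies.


Key observation: with t_0 = -8/7, the denominator's factorial ratio (C = -8/7, x = 1/4) is a lower Pochhammer.
Term ratio: r(k) = (1/4) * (k+3/2) (k+5/3) / [(k+2) (k+1)] - rational in k, leading ratio (1/4); with t_0 = -8/7, classification follows.

Prefactor -8/7, argument 1/4: 2F1 with upper {3/2, 5/3} over lower {2}. Verdict: none - at argument 1/4 the multisets {3/2, 5/3} ; {2} match no listed identity.


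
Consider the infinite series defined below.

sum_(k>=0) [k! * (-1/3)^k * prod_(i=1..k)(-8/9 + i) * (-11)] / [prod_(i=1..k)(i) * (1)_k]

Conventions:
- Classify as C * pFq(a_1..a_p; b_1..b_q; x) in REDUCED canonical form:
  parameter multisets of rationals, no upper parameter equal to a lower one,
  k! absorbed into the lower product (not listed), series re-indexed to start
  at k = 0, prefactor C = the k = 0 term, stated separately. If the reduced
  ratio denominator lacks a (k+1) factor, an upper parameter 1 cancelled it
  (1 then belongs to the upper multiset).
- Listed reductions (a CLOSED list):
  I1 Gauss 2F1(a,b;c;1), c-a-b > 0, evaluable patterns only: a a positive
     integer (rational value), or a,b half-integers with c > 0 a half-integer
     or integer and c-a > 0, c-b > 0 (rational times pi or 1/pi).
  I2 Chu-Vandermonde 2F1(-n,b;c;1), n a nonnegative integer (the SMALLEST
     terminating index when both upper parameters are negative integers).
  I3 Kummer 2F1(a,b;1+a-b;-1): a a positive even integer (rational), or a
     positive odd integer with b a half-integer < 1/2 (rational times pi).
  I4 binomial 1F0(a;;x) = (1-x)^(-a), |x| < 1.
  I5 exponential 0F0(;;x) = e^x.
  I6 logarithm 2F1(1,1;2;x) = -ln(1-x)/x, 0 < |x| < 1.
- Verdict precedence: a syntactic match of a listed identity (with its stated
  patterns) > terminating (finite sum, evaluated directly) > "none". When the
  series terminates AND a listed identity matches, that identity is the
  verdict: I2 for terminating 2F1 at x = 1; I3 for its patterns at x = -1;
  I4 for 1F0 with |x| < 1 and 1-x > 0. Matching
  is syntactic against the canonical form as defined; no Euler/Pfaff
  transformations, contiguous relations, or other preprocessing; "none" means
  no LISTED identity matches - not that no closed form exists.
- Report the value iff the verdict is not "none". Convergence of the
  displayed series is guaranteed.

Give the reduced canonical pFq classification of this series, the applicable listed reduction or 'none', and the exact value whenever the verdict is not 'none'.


Key step: t_0 being -11, the product of the first k integers (prefactor -11) is k!.
Consecutive-term ratio: r(k) = (-1/3) * (k+1/9) / [(k+1)] ; factor over Q: parameters, x = (-1/3), and C = -11.

Canonical form: C = -11 times 1F0 with upper {1/9}, lower {-}, x = -1/3. Verdict: binomial (I4) matches (the 1F0 binomial series: exponent -1/9, x = -1/3). Hence: (-11) * (4/3)^(-1/9).


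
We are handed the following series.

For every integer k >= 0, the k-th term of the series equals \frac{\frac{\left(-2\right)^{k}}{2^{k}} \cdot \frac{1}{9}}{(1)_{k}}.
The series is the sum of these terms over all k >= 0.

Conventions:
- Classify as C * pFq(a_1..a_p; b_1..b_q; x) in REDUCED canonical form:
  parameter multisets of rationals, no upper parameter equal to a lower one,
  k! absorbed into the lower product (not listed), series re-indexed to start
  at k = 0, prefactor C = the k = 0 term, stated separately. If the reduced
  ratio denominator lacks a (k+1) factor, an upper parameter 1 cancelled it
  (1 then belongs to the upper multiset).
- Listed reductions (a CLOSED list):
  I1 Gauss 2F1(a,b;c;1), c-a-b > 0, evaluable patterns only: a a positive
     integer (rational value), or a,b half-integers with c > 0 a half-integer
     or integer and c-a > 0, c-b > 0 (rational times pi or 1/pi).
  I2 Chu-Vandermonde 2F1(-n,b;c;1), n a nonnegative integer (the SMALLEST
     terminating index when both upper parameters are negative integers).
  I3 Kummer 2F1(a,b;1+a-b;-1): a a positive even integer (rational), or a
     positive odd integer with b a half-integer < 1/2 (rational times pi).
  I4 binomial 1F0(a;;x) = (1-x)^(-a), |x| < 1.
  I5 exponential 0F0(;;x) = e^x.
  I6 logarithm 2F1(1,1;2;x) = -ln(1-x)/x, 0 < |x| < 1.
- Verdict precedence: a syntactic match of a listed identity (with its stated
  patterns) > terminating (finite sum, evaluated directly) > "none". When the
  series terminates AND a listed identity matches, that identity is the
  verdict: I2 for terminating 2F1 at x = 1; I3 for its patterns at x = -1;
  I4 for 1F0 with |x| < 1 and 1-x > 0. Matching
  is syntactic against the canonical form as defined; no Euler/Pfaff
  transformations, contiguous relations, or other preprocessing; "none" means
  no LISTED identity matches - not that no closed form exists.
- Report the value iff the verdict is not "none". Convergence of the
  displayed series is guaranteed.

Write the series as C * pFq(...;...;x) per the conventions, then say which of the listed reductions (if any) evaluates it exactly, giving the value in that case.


Key step: from the first term \frac{1}{9}: the two k-th powers (prefactor 1/9) combine into one argument.
Term ratio: r(k) = -1 * 1 / [(k+1)] ; factor over Q: parameters, x = -1, and C = \frac{1}{9}.

Reduced: x = -1, 0F0, upper = {-}, lower = {-}, C = \frac{1}{9}. Verdict at x = -1: exponential (I5) matches (the 0F0 exponential series at x = -1). Value: \frac{1}{9} \cdot e^{-1}.


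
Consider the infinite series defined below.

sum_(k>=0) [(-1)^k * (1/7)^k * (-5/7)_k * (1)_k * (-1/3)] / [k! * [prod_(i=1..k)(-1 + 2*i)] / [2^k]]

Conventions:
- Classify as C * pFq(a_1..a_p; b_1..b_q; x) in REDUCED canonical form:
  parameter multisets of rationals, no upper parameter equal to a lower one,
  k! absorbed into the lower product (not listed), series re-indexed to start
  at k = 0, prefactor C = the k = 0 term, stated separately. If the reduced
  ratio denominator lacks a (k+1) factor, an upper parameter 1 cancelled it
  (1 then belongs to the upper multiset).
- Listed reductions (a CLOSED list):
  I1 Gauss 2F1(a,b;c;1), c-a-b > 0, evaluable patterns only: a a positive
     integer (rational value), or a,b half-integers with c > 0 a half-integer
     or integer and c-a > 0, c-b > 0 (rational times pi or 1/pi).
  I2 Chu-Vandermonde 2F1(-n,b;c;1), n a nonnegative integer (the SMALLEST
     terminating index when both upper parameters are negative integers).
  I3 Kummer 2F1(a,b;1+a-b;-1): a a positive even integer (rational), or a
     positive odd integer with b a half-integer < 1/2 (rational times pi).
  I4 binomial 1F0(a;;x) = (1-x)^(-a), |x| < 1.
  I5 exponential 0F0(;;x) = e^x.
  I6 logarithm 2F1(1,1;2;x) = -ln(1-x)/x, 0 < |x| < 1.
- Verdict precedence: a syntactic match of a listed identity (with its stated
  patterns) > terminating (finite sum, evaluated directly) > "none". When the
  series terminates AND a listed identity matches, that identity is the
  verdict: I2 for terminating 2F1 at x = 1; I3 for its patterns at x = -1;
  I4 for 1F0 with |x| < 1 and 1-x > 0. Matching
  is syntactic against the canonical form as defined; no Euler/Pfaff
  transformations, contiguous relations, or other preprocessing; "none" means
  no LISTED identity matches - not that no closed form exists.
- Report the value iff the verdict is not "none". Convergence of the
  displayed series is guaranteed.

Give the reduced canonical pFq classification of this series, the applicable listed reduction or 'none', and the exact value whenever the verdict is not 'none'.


Reduced: x = -1/7, 2F1, upper = {-5/7, 1}, lower = {1/2}, C = -1/3. Verdict: none. Every listed pattern misses the 2F1 form at -1/7, upper {-5/7, 1}.

The tell: t_0 = -1/3 here, and the (-1)^k factor (C = -1/3) folds into the argument's sign.
Adjacent-term ratio: r(k) = (-1/7) * (k-5/7) (k+1) / [(k+1/2) (k+1)] ; factor over Q: parameters, x = (-1/7), and C = -1/3.


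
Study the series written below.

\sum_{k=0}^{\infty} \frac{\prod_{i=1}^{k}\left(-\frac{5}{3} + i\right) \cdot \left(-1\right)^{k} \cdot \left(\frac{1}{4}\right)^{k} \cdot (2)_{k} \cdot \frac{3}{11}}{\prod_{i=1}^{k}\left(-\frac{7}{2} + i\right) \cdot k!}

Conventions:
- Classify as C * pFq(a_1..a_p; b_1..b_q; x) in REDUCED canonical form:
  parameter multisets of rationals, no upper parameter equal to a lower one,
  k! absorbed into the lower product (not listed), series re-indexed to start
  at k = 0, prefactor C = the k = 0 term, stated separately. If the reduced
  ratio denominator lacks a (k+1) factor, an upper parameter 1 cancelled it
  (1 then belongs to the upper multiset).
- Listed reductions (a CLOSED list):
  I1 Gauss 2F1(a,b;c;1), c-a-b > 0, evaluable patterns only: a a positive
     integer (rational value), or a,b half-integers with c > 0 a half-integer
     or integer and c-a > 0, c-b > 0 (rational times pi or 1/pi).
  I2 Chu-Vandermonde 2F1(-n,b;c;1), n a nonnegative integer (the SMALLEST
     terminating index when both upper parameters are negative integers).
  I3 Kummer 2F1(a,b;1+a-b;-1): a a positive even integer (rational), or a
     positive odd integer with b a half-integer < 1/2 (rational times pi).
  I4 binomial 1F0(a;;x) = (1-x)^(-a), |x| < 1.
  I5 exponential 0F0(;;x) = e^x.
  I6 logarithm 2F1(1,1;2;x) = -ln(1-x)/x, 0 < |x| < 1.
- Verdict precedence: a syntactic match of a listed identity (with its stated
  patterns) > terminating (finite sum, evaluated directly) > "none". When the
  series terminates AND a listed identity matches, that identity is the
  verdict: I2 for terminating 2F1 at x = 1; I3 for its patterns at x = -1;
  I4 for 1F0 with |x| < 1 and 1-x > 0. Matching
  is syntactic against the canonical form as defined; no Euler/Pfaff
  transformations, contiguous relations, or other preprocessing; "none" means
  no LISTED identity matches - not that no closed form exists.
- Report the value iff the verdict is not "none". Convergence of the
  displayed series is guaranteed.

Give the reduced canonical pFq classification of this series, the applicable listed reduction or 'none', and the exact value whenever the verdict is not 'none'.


Classification (C = \frac{3}{11}): 2F1 with upper {-\frac{2}{3}, 2}, lower {-\frac{5}{2}}, argument x = -\frac{1}{4}. Verdict: none (x = -\frac{1}{4}): each listed identity misses the multisets {-\frac{2}{3}, 2} ; {-\frac{5}{2}}.

First insight: with t_0 = \frac{3}{11}, the running product (prefactor 3/11) telescopes to a rising factorial.
Term ratio: r(k) = -\frac{1}{4} * (k-\frac{2}{3}) (k+2) / [(k-\frac{5}{2}) (k+1)] - rational in k, leading ratio -\frac{1}{4}; with t_0 = \frac{3}{11}, classification follows.
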